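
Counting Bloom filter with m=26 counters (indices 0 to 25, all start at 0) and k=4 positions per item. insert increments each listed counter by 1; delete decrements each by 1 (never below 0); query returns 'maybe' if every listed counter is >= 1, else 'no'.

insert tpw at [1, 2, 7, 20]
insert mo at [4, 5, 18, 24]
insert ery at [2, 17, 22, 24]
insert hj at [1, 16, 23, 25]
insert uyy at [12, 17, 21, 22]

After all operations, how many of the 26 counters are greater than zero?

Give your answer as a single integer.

Step 1: insert tpw at [1, 2, 7, 20] -> counters=[0,1,1,0,0,0,0,1,0,0,0,0,0,0,0,0,0,0,0,0,1,0,0,0,0,0]
Step 2: insert mo at [4, 5, 18, 24] -> counters=[0,1,1,0,1,1,0,1,0,0,0,0,0,0,0,0,0,0,1,0,1,0,0,0,1,0]
Step 3: insert ery at [2, 17, 22, 24] -> counters=[0,1,2,0,1,1,0,1,0,0,0,0,0,0,0,0,0,1,1,0,1,0,1,0,2,0]
Step 4: insert hj at [1, 16, 23, 25] -> counters=[0,2,2,0,1,1,0,1,0,0,0,0,0,0,0,0,1,1,1,0,1,0,1,1,2,1]
Step 5: insert uyy at [12, 17, 21, 22] -> counters=[0,2,2,0,1,1,0,1,0,0,0,0,1,0,0,0,1,2,1,0,1,1,2,1,2,1]
Final counters=[0,2,2,0,1,1,0,1,0,0,0,0,1,0,0,0,1,2,1,0,1,1,2,1,2,1] -> 15 nonzero

Answer: 15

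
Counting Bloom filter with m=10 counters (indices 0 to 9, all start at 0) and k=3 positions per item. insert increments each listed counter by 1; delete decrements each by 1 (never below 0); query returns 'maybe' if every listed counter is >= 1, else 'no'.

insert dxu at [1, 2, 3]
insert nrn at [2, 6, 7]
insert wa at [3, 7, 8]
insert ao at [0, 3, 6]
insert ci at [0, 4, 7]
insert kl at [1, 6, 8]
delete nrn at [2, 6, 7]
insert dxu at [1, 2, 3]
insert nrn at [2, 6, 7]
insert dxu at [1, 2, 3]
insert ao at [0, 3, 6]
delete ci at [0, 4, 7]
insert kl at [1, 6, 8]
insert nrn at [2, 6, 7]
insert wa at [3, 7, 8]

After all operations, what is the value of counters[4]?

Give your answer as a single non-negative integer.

Step 1: insert dxu at [1, 2, 3] -> counters=[0,1,1,1,0,0,0,0,0,0]
Step 2: insert nrn at [2, 6, 7] -> counters=[0,1,2,1,0,0,1,1,0,0]
Step 3: insert wa at [3, 7, 8] -> counters=[0,1,2,2,0,0,1,2,1,0]
Step 4: insert ao at [0, 3, 6] -> counters=[1,1,2,3,0,0,2,2,1,0]
Step 5: insert ci at [0, 4, 7] -> counters=[2,1,2,3,1,0,2,3,1,0]
Step 6: insert kl at [1, 6, 8] -> counters=[2,2,2,3,1,0,3,3,2,0]
Step 7: delete nrn at [2, 6, 7] -> counters=[2,2,1,3,1,0,2,2,2,0]
Step 8: insert dxu at [1, 2, 3] -> counters=[2,3,2,4,1,0,2,2,2,0]
Step 9: insert nrn at [2, 6, 7] -> counters=[2,3,3,4,1,0,3,3,2,0]
Step 10: insert dxu at [1, 2, 3] -> counters=[2,4,4,5,1,0,3,3,2,0]
Step 11: insert ao at [0, 3, 6] -> counters=[3,4,4,6,1,0,4,3,2,0]
Step 12: delete ci at [0, 4, 7] -> counters=[2,4,4,6,0,0,4,2,2,0]
Step 13: insert kl at [1, 6, 8] -> counters=[2,5,4,6,0,0,5,2,3,0]
Step 14: insert nrn at [2, 6, 7] -> counters=[2,5,5,6,0,0,6,3,3,0]
Step 15: insert wa at [3, 7, 8] -> counters=[2,5,5,7,0,0,6,4,4,0]
Final counters=[2,5,5,7,0,0,6,4,4,0] -> counters[4]=0

Answer: 0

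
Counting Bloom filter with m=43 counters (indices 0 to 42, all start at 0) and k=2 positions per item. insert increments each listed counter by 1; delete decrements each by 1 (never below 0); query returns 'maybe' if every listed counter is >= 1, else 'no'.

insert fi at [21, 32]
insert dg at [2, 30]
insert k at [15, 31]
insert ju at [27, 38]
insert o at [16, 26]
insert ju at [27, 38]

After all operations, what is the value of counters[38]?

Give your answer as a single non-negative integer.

Answer: 2

Derivation:
Step 1: insert fi at [21, 32] -> counters=[0,0,0,0,0,0,0,0,0,0,0,0,0,0,0,0,0,0,0,0,0,1,0,0,0,0,0,0,0,0,0,0,1,0,0,0,0,0,0,0,0,0,0]
Step 2: insert dg at [2, 30] -> counters=[0,0,1,0,0,0,0,0,0,0,0,0,0,0,0,0,0,0,0,0,0,1,0,0,0,0,0,0,0,0,1,0,1,0,0,0,0,0,0,0,0,0,0]
Step 3: insert k at [15, 31] -> counters=[0,0,1,0,0,0,0,0,0,0,0,0,0,0,0,1,0,0,0,0,0,1,0,0,0,0,0,0,0,0,1,1,1,0,0,0,0,0,0,0,0,0,0]
Step 4: insert ju at [27, 38] -> counters=[0,0,1,0,0,0,0,0,0,0,0,0,0,0,0,1,0,0,0,0,0,1,0,0,0,0,0,1,0,0,1,1,1,0,0,0,0,0,1,0,0,0,0]
Step 5: insert o at [16, 26] -> counters=[0,0,1,0,0,0,0,0,0,0,0,0,0,0,0,1,1,0,0,0,0,1,0,0,0,0,1,1,0,0,1,1,1,0,0,0,0,0,1,0,0,0,0]
Step 6: insert ju at [27, 38] -> counters=[0,0,1,0,0,0,0,0,0,0,0,0,0,0,0,1,1,0,0,0,0,1,0,0,0,0,1,2,0,0,1,1,1,0,0,0,0,0,2,0,0,0,0]
Final counters=[0,0,1,0,0,0,0,0,0,0,0,0,0,0,0,1,1,0,0,0,0,1,0,0,0,0,1,2,0,0,1,1,1,0,0,0,0,0,2,0,0,0,0] -> counters[38]=2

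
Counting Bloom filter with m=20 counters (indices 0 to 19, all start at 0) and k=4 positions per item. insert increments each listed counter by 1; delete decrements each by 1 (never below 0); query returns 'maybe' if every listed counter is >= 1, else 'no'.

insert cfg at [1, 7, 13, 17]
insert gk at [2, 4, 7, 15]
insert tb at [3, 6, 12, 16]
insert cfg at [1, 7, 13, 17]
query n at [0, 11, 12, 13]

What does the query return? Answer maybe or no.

Step 1: insert cfg at [1, 7, 13, 17] -> counters=[0,1,0,0,0,0,0,1,0,0,0,0,0,1,0,0,0,1,0,0]
Step 2: insert gk at [2, 4, 7, 15] -> counters=[0,1,1,0,1,0,0,2,0,0,0,0,0,1,0,1,0,1,0,0]
Step 3: insert tb at [3, 6, 12, 16] -> counters=[0,1,1,1,1,0,1,2,0,0,0,0,1,1,0,1,1,1,0,0]
Step 4: insert cfg at [1, 7, 13, 17] -> counters=[0,2,1,1,1,0,1,3,0,0,0,0,1,2,0,1,1,2,0,0]
Query n: check counters[0]=0 counters[11]=0 counters[12]=1 counters[13]=2 -> no

Answer: no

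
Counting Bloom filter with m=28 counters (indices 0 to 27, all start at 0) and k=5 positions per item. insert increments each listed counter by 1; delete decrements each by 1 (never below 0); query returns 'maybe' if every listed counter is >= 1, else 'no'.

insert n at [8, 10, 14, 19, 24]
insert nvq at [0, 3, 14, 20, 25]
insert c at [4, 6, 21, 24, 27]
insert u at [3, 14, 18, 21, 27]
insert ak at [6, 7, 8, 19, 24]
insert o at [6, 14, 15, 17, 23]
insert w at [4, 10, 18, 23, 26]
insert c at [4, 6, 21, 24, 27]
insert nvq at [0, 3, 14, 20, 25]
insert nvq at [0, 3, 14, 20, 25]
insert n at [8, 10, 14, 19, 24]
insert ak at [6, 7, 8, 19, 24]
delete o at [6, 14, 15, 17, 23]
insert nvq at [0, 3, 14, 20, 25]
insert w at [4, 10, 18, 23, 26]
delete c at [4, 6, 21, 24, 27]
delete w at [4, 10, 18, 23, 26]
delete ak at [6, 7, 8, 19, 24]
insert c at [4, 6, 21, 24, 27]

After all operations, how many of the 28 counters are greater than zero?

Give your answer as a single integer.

Answer: 17

Derivation:
Step 1: insert n at [8, 10, 14, 19, 24] -> counters=[0,0,0,0,0,0,0,0,1,0,1,0,0,0,1,0,0,0,0,1,0,0,0,0,1,0,0,0]
Step 2: insert nvq at [0, 3, 14, 20, 25] -> counters=[1,0,0,1,0,0,0,0,1,0,1,0,0,0,2,0,0,0,0,1,1,0,0,0,1,1,0,0]
Step 3: insert c at [4, 6, 21, 24, 27] -> counters=[1,0,0,1,1,0,1,0,1,0,1,0,0,0,2,0,0,0,0,1,1,1,0,0,2,1,0,1]
Step 4: insert u at [3, 14, 18, 21, 27] -> counters=[1,0,0,2,1,0,1,0,1,0,1,0,0,0,3,0,0,0,1,1,1,2,0,0,2,1,0,2]
Step 5: insert ak at [6, 7, 8, 19, 24] -> counters=[1,0,0,2,1,0,2,1,2,0,1,0,0,0,3,0,0,0,1,2,1,2,0,0,3,1,0,2]
Step 6: insert o at [6, 14, 15, 17, 23] -> counters=[1,0,0,2,1,0,3,1,2,0,1,0,0,0,4,1,0,1,1,2,1,2,0,1,3,1,0,2]
Step 7: insert w at [4, 10, 18, 23, 26] -> counters=[1,0,0,2,2,0,3,1,2,0,2,0,0,0,4,1,0,1,2,2,1,2,0,2,3,1,1,2]
Step 8: insert c at [4, 6, 21, 24, 27] -> counters=[1,0,0,2,3,0,4,1,2,0,2,0,0,0,4,1,0,1,2,2,1,3,0,2,4,1,1,3]
Step 9: insert nvq at [0, 3, 14, 20, 25] -> counters=[2,0,0,3,3,0,4,1,2,0,2,0,0,0,5,1,0,1,2,2,2,3,0,2,4,2,1,3]
Step 10: insert nvq at [0, 3, 14, 20, 25] -> counters=[3,0,0,4,3,0,4,1,2,0,2,0,0,0,6,1,0,1,2,2,3,3,0,2,4,3,1,3]
Step 11: insert n at [8, 10, 14, 19, 24] -> counters=[3,0,0,4,3,0,4,1,3,0,3,0,0,0,7,1,0,1,2,3,3,3,0,2,5,3,1,3]
Step 12: insert ak at [6, 7, 8, 19, 24] -> counters=[3,0,0,4,3,0,5,2,4,0,3,0,0,0,7,1,0,1,2,4,3,3,0,2,6,3,1,3]
Step 13: delete o at [6, 14, 15, 17, 23] -> counters=[3,0,0,4,3,0,4,2,4,0,3,0,0,0,6,0,0,0,2,4,3,3,0,1,6,3,1,3]
Step 14: insert nvq at [0, 3, 14, 20, 25] -> counters=[4,0,0,5,3,0,4,2,4,0,3,0,0,0,7,0,0,0,2,4,4,3,0,1,6,4,1,3]
Step 15: insert w at [4, 10, 18, 23, 26] -> counters=[4,0,0,5,4,0,4,2,4,0,4,0,0,0,7,0,0,0,3,4,4,3,0,2,6,4,2,3]
Step 16: delete c at [4, 6, 21, 24, 27] -> counters=[4,0,0,5,3,0,3,2,4,0,4,0,0,0,7,0,0,0,3,4,4,2,0,2,5,4,2,2]
Step 17: delete w at [4, 10, 18, 23, 26] -> counters=[4,0,0,5,2,0,3,2,4,0,3,0,0,0,7,0,0,0,2,4,4,2,0,1,5,4,1,2]
Step 18: delete ak at [6, 7, 8, 19, 24] -> counters=[4,0,0,5,2,0,2,1,3,0,3,0,0,0,7,0,0,0,2,3,4,2,0,1,4,4,1,2]
Step 19: insert c at [4, 6, 21, 24, 27] -> counters=[4,0,0,5,3,0,3,1,3,0,3,0,0,0,7,0,0,0,2,3,4,3,0,1,5,4,1,3]
Final counters=[4,0,0,5,3,0,3,1,3,0,3,0,0,0,7,0,0,0,2,3,4,3,0,1,5,4,1,3] -> 17 nonzero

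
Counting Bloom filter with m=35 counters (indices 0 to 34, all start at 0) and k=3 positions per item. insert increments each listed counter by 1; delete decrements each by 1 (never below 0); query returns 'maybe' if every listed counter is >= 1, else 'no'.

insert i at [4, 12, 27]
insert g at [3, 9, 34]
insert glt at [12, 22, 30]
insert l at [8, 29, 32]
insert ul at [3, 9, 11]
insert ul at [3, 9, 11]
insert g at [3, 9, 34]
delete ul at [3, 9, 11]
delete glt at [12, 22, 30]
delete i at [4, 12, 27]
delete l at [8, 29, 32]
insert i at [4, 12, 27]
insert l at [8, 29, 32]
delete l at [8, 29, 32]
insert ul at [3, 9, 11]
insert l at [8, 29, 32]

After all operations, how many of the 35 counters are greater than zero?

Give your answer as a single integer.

Step 1: insert i at [4, 12, 27] -> counters=[0,0,0,0,1,0,0,0,0,0,0,0,1,0,0,0,0,0,0,0,0,0,0,0,0,0,0,1,0,0,0,0,0,0,0]
Step 2: insert g at [3, 9, 34] -> counters=[0,0,0,1,1,0,0,0,0,1,0,0,1,0,0,0,0,0,0,0,0,0,0,0,0,0,0,1,0,0,0,0,0,0,1]
Step 3: insert glt at [12, 22, 30] -> counters=[0,0,0,1,1,0,0,0,0,1,0,0,2,0,0,0,0,0,0,0,0,0,1,0,0,0,0,1,0,0,1,0,0,0,1]
Step 4: insert l at [8, 29, 32] -> counters=[0,0,0,1,1,0,0,0,1,1,0,0,2,0,0,0,0,0,0,0,0,0,1,0,0,0,0,1,0,1,1,0,1,0,1]
Step 5: insert ul at [3, 9, 11] -> counters=[0,0,0,2,1,0,0,0,1,2,0,1,2,0,0,0,0,0,0,0,0,0,1,0,0,0,0,1,0,1,1,0,1,0,1]
Step 6: insert ul at [3, 9, 11] -> counters=[0,0,0,3,1,0,0,0,1,3,0,2,2,0,0,0,0,0,0,0,0,0,1,0,0,0,0,1,0,1,1,0,1,0,1]
Step 7: insert g at [3, 9, 34] -> counters=[0,0,0,4,1,0,0,0,1,4,0,2,2,0,0,0,0,0,0,0,0,0,1,0,0,0,0,1,0,1,1,0,1,0,2]
Step 8: delete ul at [3, 9, 11] -> counters=[0,0,0,3,1,0,0,0,1,3,0,1,2,0,0,0,0,0,0,0,0,0,1,0,0,0,0,1,0,1,1,0,1,0,2]
Step 9: delete glt at [12, 22, 30] -> counters=[0,0,0,3,1,0,0,0,1,3,0,1,1,0,0,0,0,0,0,0,0,0,0,0,0,0,0,1,0,1,0,0,1,0,2]
Step 10: delete i at [4, 12, 27] -> counters=[0,0,0,3,0,0,0,0,1,3,0,1,0,0,0,0,0,0,0,0,0,0,0,0,0,0,0,0,0,1,0,0,1,0,2]
Step 11: delete l at [8, 29, 32] -> counters=[0,0,0,3,0,0,0,0,0,3,0,1,0,0,0,0,0,0,0,0,0,0,0,0,0,0,0,0,0,0,0,0,0,0,2]
Step 12: insert i at [4, 12, 27] -> counters=[0,0,0,3,1,0,0,0,0,3,0,1,1,0,0,0,0,0,0,0,0,0,0,0,0,0,0,1,0,0,0,0,0,0,2]
Step 13: insert l at [8, 29, 32] -> counters=[0,0,0,3,1,0,0,0,1,3,0,1,1,0,0,0,0,0,0,0,0,0,0,0,0,0,0,1,0,1,0,0,1,0,2]
Step 14: delete l at [8, 29, 32] -> counters=[0,0,0,3,1,0,0,0,0,3,0,1,1,0,0,0,0,0,0,0,0,0,0,0,0,0,0,1,0,0,0,0,0,0,2]
Step 15: insert ul at [3, 9, 11] -> counters=[0,0,0,4,1,0,0,0,0,4,0,2,1,0,0,0,0,0,0,0,0,0,0,0,0,0,0,1,0,0,0,0,0,0,2]
Step 16: insert l at [8, 29, 32] -> counters=[0,0,0,4,1,0,0,0,1,4,0,2,1,0,0,0,0,0,0,0,0,0,0,0,0,0,0,1,0,1,0,0,1,0,2]
Final counters=[0,0,0,4,1,0,0,0,1,4,0,2,1,0,0,0,0,0,0,0,0,0,0,0,0,0,0,1,0,1,0,0,1,0,2] -> 10 nonzero

Answer: 10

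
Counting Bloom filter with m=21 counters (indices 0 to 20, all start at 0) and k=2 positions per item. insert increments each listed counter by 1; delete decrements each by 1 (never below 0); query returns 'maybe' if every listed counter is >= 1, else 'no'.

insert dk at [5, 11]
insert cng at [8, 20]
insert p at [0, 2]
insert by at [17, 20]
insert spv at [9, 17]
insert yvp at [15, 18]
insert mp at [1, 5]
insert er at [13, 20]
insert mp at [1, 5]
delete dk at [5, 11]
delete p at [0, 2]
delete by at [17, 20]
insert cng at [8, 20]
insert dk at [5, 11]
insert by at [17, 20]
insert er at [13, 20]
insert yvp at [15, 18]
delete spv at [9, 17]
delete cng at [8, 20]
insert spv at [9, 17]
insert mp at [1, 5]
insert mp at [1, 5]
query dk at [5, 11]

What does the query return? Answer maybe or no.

Answer: maybe

Derivation:
Step 1: insert dk at [5, 11] -> counters=[0,0,0,0,0,1,0,0,0,0,0,1,0,0,0,0,0,0,0,0,0]
Step 2: insert cng at [8, 20] -> counters=[0,0,0,0,0,1,0,0,1,0,0,1,0,0,0,0,0,0,0,0,1]
Step 3: insert p at [0, 2] -> counters=[1,0,1,0,0,1,0,0,1,0,0,1,0,0,0,0,0,0,0,0,1]
Step 4: insert by at [17, 20] -> counters=[1,0,1,0,0,1,0,0,1,0,0,1,0,0,0,0,0,1,0,0,2]
Step 5: insert spv at [9, 17] -> counters=[1,0,1,0,0,1,0,0,1,1,0,1,0,0,0,0,0,2,0,0,2]
Step 6: insert yvp at [15, 18] -> counters=[1,0,1,0,0,1,0,0,1,1,0,1,0,0,0,1,0,2,1,0,2]
Step 7: insert mp at [1, 5] -> counters=[1,1,1,0,0,2,0,0,1,1,0,1,0,0,0,1,0,2,1,0,2]
Step 8: insert er at [13, 20] -> counters=[1,1,1,0,0,2,0,0,1,1,0,1,0,1,0,1,0,2,1,0,3]
Step 9: insert mp at [1, 5] -> counters=[1,2,1,0,0,3,0,0,1,1,0,1,0,1,0,1,0,2,1,0,3]
Step 10: delete dk at [5, 11] -> counters=[1,2,1,0,0,2,0,0,1,1,0,0,0,1,0,1,0,2,1,0,3]
Step 11: delete p at [0, 2] -> counters=[0,2,0,0,0,2,0,0,1,1,0,0,0,1,0,1,0,2,1,0,3]
Step 12: delete by at [17, 20] -> counters=[0,2,0,0,0,2,0,0,1,1,0,0,0,1,0,1,0,1,1,0,2]
Step 13: insert cng at [8, 20] -> counters=[0,2,0,0,0,2,0,0,2,1,0,0,0,1,0,1,0,1,1,0,3]
Step 14: insert dk at [5, 11] -> counters=[0,2,0,0,0,3,0,0,2,1,0,1,0,1,0,1,0,1,1,0,3]
Step 15: insert by at [17, 20] -> counters=[0,2,0,0,0,3,0,0,2,1,0,1,0,1,0,1,0,2,1,0,4]
Step 16: insert er at [13, 20] -> counters=[0,2,0,0,0,3,0,0,2,1,0,1,0,2,0,1,0,2,1,0,5]
Step 17: insert yvp at [15, 18] -> counters=[0,2,0,0,0,3,0,0,2,1,0,1,0,2,0,2,0,2,2,0,5]
Step 18: delete spv at [9, 17] -> counters=[0,2,0,0,0,3,0,0,2,0,0,1,0,2,0,2,0,1,2,0,5]
Step 19: delete cng at [8, 20] -> counters=[0,2,0,0,0,3,0,0,1,0,0,1,0,2,0,2,0,1,2,0,4]
Step 20: insert spv at [9, 17] -> counters=[0,2,0,0,0,3,0,0,1,1,0,1,0,2,0,2,0,2,2,0,4]
Step 21: insert mp at [1, 5] -> counters=[0,3,0,0,0,4,0,0,1,1,0,1,0,2,0,2,0,2,2,0,4]
Step 22: insert mp at [1, 5] -> counters=[0,4,0,0,0,5,0,0,1,1,0,1,0,2,0,2,0,2,2,0,4]
Query dk: check counters[5]=5 counters[11]=1 -> maybe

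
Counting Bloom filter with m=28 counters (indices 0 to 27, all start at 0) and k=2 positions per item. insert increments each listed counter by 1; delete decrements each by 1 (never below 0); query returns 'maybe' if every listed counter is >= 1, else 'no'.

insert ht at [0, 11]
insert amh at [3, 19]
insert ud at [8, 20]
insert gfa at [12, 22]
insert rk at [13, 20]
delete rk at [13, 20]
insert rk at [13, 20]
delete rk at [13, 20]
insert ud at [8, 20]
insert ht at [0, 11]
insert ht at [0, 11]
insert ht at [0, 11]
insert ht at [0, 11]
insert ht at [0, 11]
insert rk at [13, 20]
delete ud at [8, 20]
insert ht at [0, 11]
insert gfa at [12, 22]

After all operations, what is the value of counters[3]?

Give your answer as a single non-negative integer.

Step 1: insert ht at [0, 11] -> counters=[1,0,0,0,0,0,0,0,0,0,0,1,0,0,0,0,0,0,0,0,0,0,0,0,0,0,0,0]
Step 2: insert amh at [3, 19] -> counters=[1,0,0,1,0,0,0,0,0,0,0,1,0,0,0,0,0,0,0,1,0,0,0,0,0,0,0,0]
Step 3: insert ud at [8, 20] -> counters=[1,0,0,1,0,0,0,0,1,0,0,1,0,0,0,0,0,0,0,1,1,0,0,0,0,0,0,0]
Step 4: insert gfa at [12, 22] -> counters=[1,0,0,1,0,0,0,0,1,0,0,1,1,0,0,0,0,0,0,1,1,0,1,0,0,0,0,0]
Step 5: insert rk at [13, 20] -> counters=[1,0,0,1,0,0,0,0,1,0,0,1,1,1,0,0,0,0,0,1,2,0,1,0,0,0,0,0]
Step 6: delete rk at [13, 20] -> counters=[1,0,0,1,0,0,0,0,1,0,0,1,1,0,0,0,0,0,0,1,1,0,1,0,0,0,0,0]
Step 7: insert rk at [13, 20] -> counters=[1,0,0,1,0,0,0,0,1,0,0,1,1,1,0,0,0,0,0,1,2,0,1,0,0,0,0,0]
Step 8: delete rk at [13, 20] -> counters=[1,0,0,1,0,0,0,0,1,0,0,1,1,0,0,0,0,0,0,1,1,0,1,0,0,0,0,0]
Step 9: insert ud at [8, 20] -> counters=[1,0,0,1,0,0,0,0,2,0,0,1,1,0,0,0,0,0,0,1,2,0,1,0,0,0,0,0]
Step 10: insert ht at [0, 11] -> counters=[2,0,0,1,0,0,0,0,2,0,0,2,1,0,0,0,0,0,0,1,2,0,1,0,0,0,0,0]
Step 11: insert ht at [0, 11] -> counters=[3,0,0,1,0,0,0,0,2,0,0,3,1,0,0,0,0,0,0,1,2,0,1,0,0,0,0,0]
Step 12: insert ht at [0, 11] -> counters=[4,0,0,1,0,0,0,0,2,0,0,4,1,0,0,0,0,0,0,1,2,0,1,0,0,0,0,0]
Step 13: insert ht at [0, 11] -> counters=[5,0,0,1,0,0,0,0,2,0,0,5,1,0,0,0,0,0,0,1,2,0,1,0,0,0,0,0]
Step 14: insert ht at [0, 11] -> counters=[6,0,0,1,0,0,0,0,2,0,0,6,1,0,0,0,0,0,0,1,2,0,1,0,0,0,0,0]
Step 15: insert rk at [13, 20] -> counters=[6,0,0,1,0,0,0,0,2,0,0,6,1,1,0,0,0,0,0,1,3,0,1,0,0,0,0,0]
Step 16: delete ud at [8, 20] -> counters=[6,0,0,1,0,0,0,0,1,0,0,6,1,1,0,0,0,0,0,1,2,0,1,0,0,0,0,0]
Step 17: insert ht at [0, 11] -> counters=[7,0,0,1,0,0,0,0,1,0,0,7,1,1,0,0,0,0,0,1,2,0,1,0,0,0,0,0]
Step 18: insert gfa at [12, 22] -> counters=[7,0,0,1,0,0,0,0,1,0,0,7,2,1,0,0,0,0,0,1,2,0,2,0,0,0,0,0]
Final counters=[7,0,0,1,0,0,0,0,1,0,0,7,2,1,0,0,0,0,0,1,2,0,2,0,0,0,0,0] -> counters[3]=1

Answer: 1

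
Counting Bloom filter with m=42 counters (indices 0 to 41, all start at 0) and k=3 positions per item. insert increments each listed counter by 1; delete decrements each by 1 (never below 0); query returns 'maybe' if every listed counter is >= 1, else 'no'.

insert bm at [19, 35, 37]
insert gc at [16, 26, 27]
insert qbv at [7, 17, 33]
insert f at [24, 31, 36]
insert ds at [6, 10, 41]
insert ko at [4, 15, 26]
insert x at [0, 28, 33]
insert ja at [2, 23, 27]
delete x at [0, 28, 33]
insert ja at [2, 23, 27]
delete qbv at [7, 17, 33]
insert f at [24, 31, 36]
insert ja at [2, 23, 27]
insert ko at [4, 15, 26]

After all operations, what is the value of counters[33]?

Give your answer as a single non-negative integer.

Answer: 0

Derivation:
Step 1: insert bm at [19, 35, 37] -> counters=[0,0,0,0,0,0,0,0,0,0,0,0,0,0,0,0,0,0,0,1,0,0,0,0,0,0,0,0,0,0,0,0,0,0,0,1,0,1,0,0,0,0]
Step 2: insert gc at [16, 26, 27] -> counters=[0,0,0,0,0,0,0,0,0,0,0,0,0,0,0,0,1,0,0,1,0,0,0,0,0,0,1,1,0,0,0,0,0,0,0,1,0,1,0,0,0,0]
Step 3: insert qbv at [7, 17, 33] -> counters=[0,0,0,0,0,0,0,1,0,0,0,0,0,0,0,0,1,1,0,1,0,0,0,0,0,0,1,1,0,0,0,0,0,1,0,1,0,1,0,0,0,0]
Step 4: insert f at [24, 31, 36] -> counters=[0,0,0,0,0,0,0,1,0,0,0,0,0,0,0,0,1,1,0,1,0,0,0,0,1,0,1,1,0,0,0,1,0,1,0,1,1,1,0,0,0,0]
Step 5: insert ds at [6, 10, 41] -> counters=[0,0,0,0,0,0,1,1,0,0,1,0,0,0,0,0,1,1,0,1,0,0,0,0,1,0,1,1,0,0,0,1,0,1,0,1,1,1,0,0,0,1]
Step 6: insert ko at [4, 15, 26] -> counters=[0,0,0,0,1,0,1,1,0,0,1,0,0,0,0,1,1,1,0,1,0,0,0,0,1,0,2,1,0,0,0,1,0,1,0,1,1,1,0,0,0,1]
Step 7: insert x at [0, 28, 33] -> counters=[1,0,0,0,1,0,1,1,0,0,1,0,0,0,0,1,1,1,0,1,0,0,0,0,1,0,2,1,1,0,0,1,0,2,0,1,1,1,0,0,0,1]
Step 8: insert ja at [2, 23, 27] -> counters=[1,0,1,0,1,0,1,1,0,0,1,0,0,0,0,1,1,1,0,1,0,0,0,1,1,0,2,2,1,0,0,1,0,2,0,1,1,1,0,0,0,1]
Step 9: delete x at [0, 28, 33] -> counters=[0,0,1,0,1,0,1,1,0,0,1,0,0,0,0,1,1,1,0,1,0,0,0,1,1,0,2,2,0,0,0,1,0,1,0,1,1,1,0,0,0,1]
Step 10: insert ja at [2, 23, 27] -> counters=[0,0,2,0,1,0,1,1,0,0,1,0,0,0,0,1,1,1,0,1,0,0,0,2,1,0,2,3,0,0,0,1,0,1,0,1,1,1,0,0,0,1]
Step 11: delete qbv at [7, 17, 33] -> counters=[0,0,2,0,1,0,1,0,0,0,1,0,0,0,0,1,1,0,0,1,0,0,0,2,1,0,2,3,0,0,0,1,0,0,0,1,1,1,0,0,0,1]
Step 12: insert f at [24, 31, 36] -> counters=[0,0,2,0,1,0,1,0,0,0,1,0,0,0,0,1,1,0,0,1,0,0,0,2,2,0,2,3,0,0,0,2,0,0,0,1,2,1,0,0,0,1]
Step 13: insert ja at [2, 23, 27] -> counters=[0,0,3,0,1,0,1,0,0,0,1,0,0,0,0,1,1,0,0,1,0,0,0,3,2,0,2,4,0,0,0,2,0,0,0,1,2,1,0,0,0,1]
Step 14: insert ko at [4, 15, 26] -> counters=[0,0,3,0,2,0,1,0,0,0,1,0,0,0,0,2,1,0,0,1,0,0,0,3,2,0,3,4,0,0,0,2,0,0,0,1,2,1,0,0,0,1]
Final counters=[0,0,3,0,2,0,1,0,0,0,1,0,0,0,0,2,1,0,0,1,0,0,0,3,2,0,3,4,0,0,0,2,0,0,0,1,2,1,0,0,0,1] -> counters[33]=0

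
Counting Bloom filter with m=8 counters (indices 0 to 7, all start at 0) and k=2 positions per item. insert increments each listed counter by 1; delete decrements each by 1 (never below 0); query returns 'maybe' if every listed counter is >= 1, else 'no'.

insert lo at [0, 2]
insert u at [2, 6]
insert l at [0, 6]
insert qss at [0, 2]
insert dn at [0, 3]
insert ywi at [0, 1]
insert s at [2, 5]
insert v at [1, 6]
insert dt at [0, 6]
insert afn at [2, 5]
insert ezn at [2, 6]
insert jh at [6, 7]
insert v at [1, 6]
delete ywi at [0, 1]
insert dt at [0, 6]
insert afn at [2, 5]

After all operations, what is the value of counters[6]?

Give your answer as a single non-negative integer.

Step 1: insert lo at [0, 2] -> counters=[1,0,1,0,0,0,0,0]
Step 2: insert u at [2, 6] -> counters=[1,0,2,0,0,0,1,0]
Step 3: insert l at [0, 6] -> counters=[2,0,2,0,0,0,2,0]
Step 4: insert qss at [0, 2] -> counters=[3,0,3,0,0,0,2,0]
Step 5: insert dn at [0, 3] -> counters=[4,0,3,1,0,0,2,0]
Step 6: insert ywi at [0, 1] -> counters=[5,1,3,1,0,0,2,0]
Step 7: insert s at [2, 5] -> counters=[5,1,4,1,0,1,2,0]
Step 8: insert v at [1, 6] -> counters=[5,2,4,1,0,1,3,0]
Step 9: insert dt at [0, 6] -> counters=[6,2,4,1,0,1,4,0]
Step 10: insert afn at [2, 5] -> counters=[6,2,5,1,0,2,4,0]
Step 11: insert ezn at [2, 6] -> counters=[6,2,6,1,0,2,5,0]
Step 12: insert jh at [6, 7] -> counters=[6,2,6,1,0,2,6,1]
Step 13: insert v at [1, 6] -> counters=[6,3,6,1,0,2,7,1]
Step 14: delete ywi at [0, 1] -> counters=[5,2,6,1,0,2,7,1]
Step 15: insert dt at [0, 6] -> counters=[6,2,6,1,0,2,8,1]
Step 16: insert afn at [2, 5] -> counters=[6,2,7,1,0,3,8,1]
Final counters=[6,2,7,1,0,3,8,1] -> counters[6]=8

Answer: 8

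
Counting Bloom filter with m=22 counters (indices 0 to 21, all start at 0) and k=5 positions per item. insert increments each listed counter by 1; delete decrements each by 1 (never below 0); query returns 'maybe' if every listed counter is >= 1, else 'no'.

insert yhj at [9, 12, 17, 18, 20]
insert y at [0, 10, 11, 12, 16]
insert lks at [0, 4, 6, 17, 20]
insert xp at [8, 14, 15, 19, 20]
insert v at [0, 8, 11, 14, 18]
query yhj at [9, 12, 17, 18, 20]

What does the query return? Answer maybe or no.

Answer: maybe

Derivation:
Step 1: insert yhj at [9, 12, 17, 18, 20] -> counters=[0,0,0,0,0,0,0,0,0,1,0,0,1,0,0,0,0,1,1,0,1,0]
Step 2: insert y at [0, 10, 11, 12, 16] -> counters=[1,0,0,0,0,0,0,0,0,1,1,1,2,0,0,0,1,1,1,0,1,0]
Step 3: insert lks at [0, 4, 6, 17, 20] -> counters=[2,0,0,0,1,0,1,0,0,1,1,1,2,0,0,0,1,2,1,0,2,0]
Step 4: insert xp at [8, 14, 15, 19, 20] -> counters=[2,0,0,0,1,0,1,0,1,1,1,1,2,0,1,1,1,2,1,1,3,0]
Step 5: insert v at [0, 8, 11, 14, 18] -> counters=[3,0,0,0,1,0,1,0,2,1,1,2,2,0,2,1,1,2,2,1,3,0]
Query yhj: check counters[9]=1 counters[12]=2 counters[17]=2 counters[18]=2 counters[20]=3 -> maybe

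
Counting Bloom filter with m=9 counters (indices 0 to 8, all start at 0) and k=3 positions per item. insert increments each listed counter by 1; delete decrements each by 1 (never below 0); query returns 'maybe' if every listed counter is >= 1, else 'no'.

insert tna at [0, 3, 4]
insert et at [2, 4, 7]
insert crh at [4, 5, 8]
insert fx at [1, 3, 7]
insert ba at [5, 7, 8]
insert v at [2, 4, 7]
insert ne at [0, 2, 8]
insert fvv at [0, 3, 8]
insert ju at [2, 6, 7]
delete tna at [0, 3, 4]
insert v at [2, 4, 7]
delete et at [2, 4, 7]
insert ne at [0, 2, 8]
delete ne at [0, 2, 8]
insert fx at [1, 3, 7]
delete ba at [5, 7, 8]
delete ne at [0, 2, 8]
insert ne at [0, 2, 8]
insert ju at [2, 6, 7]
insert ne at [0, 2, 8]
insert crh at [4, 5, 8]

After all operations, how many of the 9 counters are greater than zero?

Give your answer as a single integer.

Step 1: insert tna at [0, 3, 4] -> counters=[1,0,0,1,1,0,0,0,0]
Step 2: insert et at [2, 4, 7] -> counters=[1,0,1,1,2,0,0,1,0]
Step 3: insert crh at [4, 5, 8] -> counters=[1,0,1,1,3,1,0,1,1]
Step 4: insert fx at [1, 3, 7] -> counters=[1,1,1,2,3,1,0,2,1]
Step 5: insert ba at [5, 7, 8] -> counters=[1,1,1,2,3,2,0,3,2]
Step 6: insert v at [2, 4, 7] -> counters=[1,1,2,2,4,2,0,4,2]
Step 7: insert ne at [0, 2, 8] -> counters=[2,1,3,2,4,2,0,4,3]
Step 8: insert fvv at [0, 3, 8] -> counters=[3,1,3,3,4,2,0,4,4]
Step 9: insert ju at [2, 6, 7] -> counters=[3,1,4,3,4,2,1,5,4]
Step 10: delete tna at [0, 3, 4] -> counters=[2,1,4,2,3,2,1,5,4]
Step 11: insert v at [2, 4, 7] -> counters=[2,1,5,2,4,2,1,6,4]
Step 12: delete et at [2, 4, 7] -> counters=[2,1,4,2,3,2,1,5,4]
Step 13: insert ne at [0, 2, 8] -> counters=[3,1,5,2,3,2,1,5,5]
Step 14: delete ne at [0, 2, 8] -> counters=[2,1,4,2,3,2,1,5,4]
Step 15: insert fx at [1, 3, 7] -> counters=[2,2,4,3,3,2,1,6,4]
Step 16: delete ba at [5, 7, 8] -> counters=[2,2,4,3,3,1,1,5,3]
Step 17: delete ne at [0, 2, 8] -> counters=[1,2,3,3,3,1,1,5,2]
Step 18: insert ne at [0, 2, 8] -> counters=[2,2,4,3,3,1,1,5,3]
Step 19: insert ju at [2, 6, 7] -> counters=[2,2,5,3,3,1,2,6,3]
Step 20: insert ne at [0, 2, 8] -> counters=[3,2,6,3,3,1,2,6,4]
Step 21: insert crh at [4, 5, 8] -> counters=[3,2,6,3,4,2,2,6,5]
Final counters=[3,2,6,3,4,2,2,6,5] -> 9 nonzero

Answer: 9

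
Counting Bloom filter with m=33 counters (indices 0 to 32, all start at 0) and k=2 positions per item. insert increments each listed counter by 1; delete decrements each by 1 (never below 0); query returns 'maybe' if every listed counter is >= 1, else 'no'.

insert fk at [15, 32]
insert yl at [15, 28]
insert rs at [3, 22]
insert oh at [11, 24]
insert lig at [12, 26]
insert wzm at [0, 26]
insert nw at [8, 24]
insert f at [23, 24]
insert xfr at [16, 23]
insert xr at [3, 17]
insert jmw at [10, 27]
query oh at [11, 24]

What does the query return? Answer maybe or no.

Answer: maybe

Derivation:
Step 1: insert fk at [15, 32] -> counters=[0,0,0,0,0,0,0,0,0,0,0,0,0,0,0,1,0,0,0,0,0,0,0,0,0,0,0,0,0,0,0,0,1]
Step 2: insert yl at [15, 28] -> counters=[0,0,0,0,0,0,0,0,0,0,0,0,0,0,0,2,0,0,0,0,0,0,0,0,0,0,0,0,1,0,0,0,1]
Step 3: insert rs at [3, 22] -> counters=[0,0,0,1,0,0,0,0,0,0,0,0,0,0,0,2,0,0,0,0,0,0,1,0,0,0,0,0,1,0,0,0,1]
Step 4: insert oh at [11, 24] -> counters=[0,0,0,1,0,0,0,0,0,0,0,1,0,0,0,2,0,0,0,0,0,0,1,0,1,0,0,0,1,0,0,0,1]
Step 5: insert lig at [12, 26] -> counters=[0,0,0,1,0,0,0,0,0,0,0,1,1,0,0,2,0,0,0,0,0,0,1,0,1,0,1,0,1,0,0,0,1]
Step 6: insert wzm at [0, 26] -> counters=[1,0,0,1,0,0,0,0,0,0,0,1,1,0,0,2,0,0,0,0,0,0,1,0,1,0,2,0,1,0,0,0,1]
Step 7: insert nw at [8, 24] -> counters=[1,0,0,1,0,0,0,0,1,0,0,1,1,0,0,2,0,0,0,0,0,0,1,0,2,0,2,0,1,0,0,0,1]
Step 8: insert f at [23, 24] -> counters=[1,0,0,1,0,0,0,0,1,0,0,1,1,0,0,2,0,0,0,0,0,0,1,1,3,0,2,0,1,0,0,0,1]
Step 9: insert xfr at [16, 23] -> counters=[1,0,0,1,0,0,0,0,1,0,0,1,1,0,0,2,1,0,0,0,0,0,1,2,3,0,2,0,1,0,0,0,1]
Step 10: insert xr at [3, 17] -> counters=[1,0,0,2,0,0,0,0,1,0,0,1,1,0,0,2,1,1,0,0,0,0,1,2,3,0,2,0,1,0,0,0,1]
Step 11: insert jmw at [10, 27] -> counters=[1,0,0,2,0,0,0,0,1,0,1,1,1,0,0,2,1,1,0,0,0,0,1,2,3,0,2,1,1,0,0,0,1]
Query oh: check counters[11]=1 counters[24]=3 -> maybe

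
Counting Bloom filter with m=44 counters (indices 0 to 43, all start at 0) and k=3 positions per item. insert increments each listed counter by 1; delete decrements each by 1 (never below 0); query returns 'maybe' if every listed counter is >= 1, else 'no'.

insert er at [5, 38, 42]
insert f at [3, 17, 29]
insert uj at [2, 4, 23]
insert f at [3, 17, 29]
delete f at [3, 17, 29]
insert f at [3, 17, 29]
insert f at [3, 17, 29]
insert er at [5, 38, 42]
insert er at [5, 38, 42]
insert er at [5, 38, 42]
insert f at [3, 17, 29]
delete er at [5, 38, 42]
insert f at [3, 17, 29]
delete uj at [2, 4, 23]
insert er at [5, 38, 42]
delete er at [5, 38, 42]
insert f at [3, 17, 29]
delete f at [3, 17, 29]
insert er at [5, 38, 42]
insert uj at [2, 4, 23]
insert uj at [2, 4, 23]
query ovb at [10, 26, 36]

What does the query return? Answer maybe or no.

Step 1: insert er at [5, 38, 42] -> counters=[0,0,0,0,0,1,0,0,0,0,0,0,0,0,0,0,0,0,0,0,0,0,0,0,0,0,0,0,0,0,0,0,0,0,0,0,0,0,1,0,0,0,1,0]
Step 2: insert f at [3, 17, 29] -> counters=[0,0,0,1,0,1,0,0,0,0,0,0,0,0,0,0,0,1,0,0,0,0,0,0,0,0,0,0,0,1,0,0,0,0,0,0,0,0,1,0,0,0,1,0]
Step 3: insert uj at [2, 4, 23] -> counters=[0,0,1,1,1,1,0,0,0,0,0,0,0,0,0,0,0,1,0,0,0,0,0,1,0,0,0,0,0,1,0,0,0,0,0,0,0,0,1,0,0,0,1,0]
Step 4: insert f at [3, 17, 29] -> counters=[0,0,1,2,1,1,0,0,0,0,0,0,0,0,0,0,0,2,0,0,0,0,0,1,0,0,0,0,0,2,0,0,0,0,0,0,0,0,1,0,0,0,1,0]
Step 5: delete f at [3, 17, 29] -> counters=[0,0,1,1,1,1,0,0,0,0,0,0,0,0,0,0,0,1,0,0,0,0,0,1,0,0,0,0,0,1,0,0,0,0,0,0,0,0,1,0,0,0,1,0]
Step 6: insert f at [3, 17, 29] -> counters=[0,0,1,2,1,1,0,0,0,0,0,0,0,0,0,0,0,2,0,0,0,0,0,1,0,0,0,0,0,2,0,0,0,0,0,0,0,0,1,0,0,0,1,0]
Step 7: insert f at [3, 17, 29] -> counters=[0,0,1,3,1,1,0,0,0,0,0,0,0,0,0,0,0,3,0,0,0,0,0,1,0,0,0,0,0,3,0,0,0,0,0,0,0,0,1,0,0,0,1,0]
Step 8: insert er at [5, 38, 42] -> counters=[0,0,1,3,1,2,0,0,0,0,0,0,0,0,0,0,0,3,0,0,0,0,0,1,0,0,0,0,0,3,0,0,0,0,0,0,0,0,2,0,0,0,2,0]
Step 9: insert er at [5, 38, 42] -> counters=[0,0,1,3,1,3,0,0,0,0,0,0,0,0,0,0,0,3,0,0,0,0,0,1,0,0,0,0,0,3,0,0,0,0,0,0,0,0,3,0,0,0,3,0]
Step 10: insert er at [5, 38, 42] -> counters=[0,0,1,3,1,4,0,0,0,0,0,0,0,0,0,0,0,3,0,0,0,0,0,1,0,0,0,0,0,3,0,0,0,0,0,0,0,0,4,0,0,0,4,0]
Step 11: insert f at [3, 17, 29] -> counters=[0,0,1,4,1,4,0,0,0,0,0,0,0,0,0,0,0,4,0,0,0,0,0,1,0,0,0,0,0,4,0,0,0,0,0,0,0,0,4,0,0,0,4,0]
Step 12: delete er at [5, 38, 42] -> counters=[0,0,1,4,1,3,0,0,0,0,0,0,0,0,0,0,0,4,0,0,0,0,0,1,0,0,0,0,0,4,0,0,0,0,0,0,0,0,3,0,0,0,3,0]
Step 13: insert f at [3, 17, 29] -> counters=[0,0,1,5,1,3,0,0,0,0,0,0,0,0,0,0,0,5,0,0,0,0,0,1,0,0,0,0,0,5,0,0,0,0,0,0,0,0,3,0,0,0,3,0]
Step 14: delete uj at [2, 4, 23] -> counters=[0,0,0,5,0,3,0,0,0,0,0,0,0,0,0,0,0,5,0,0,0,0,0,0,0,0,0,0,0,5,0,0,0,0,0,0,0,0,3,0,0,0,3,0]
Step 15: insert er at [5, 38, 42] -> counters=[0,0,0,5,0,4,0,0,0,0,0,0,0,0,0,0,0,5,0,0,0,0,0,0,0,0,0,0,0,5,0,0,0,0,0,0,0,0,4,0,0,0,4,0]
Step 16: delete er at [5, 38, 42] -> counters=[0,0,0,5,0,3,0,0,0,0,0,0,0,0,0,0,0,5,0,0,0,0,0,0,0,0,0,0,0,5,0,0,0,0,0,0,0,0,3,0,0,0,3,0]
Step 17: insert f at [3, 17, 29] -> counters=[0,0,0,6,0,3,0,0,0,0,0,0,0,0,0,0,0,6,0,0,0,0,0,0,0,0,0,0,0,6,0,0,0,0,0,0,0,0,3,0,0,0,3,0]
Step 18: delete f at [3, 17, 29] -> counters=[0,0,0,5,0,3,0,0,0,0,0,0,0,0,0,0,0,5,0,0,0,0,0,0,0,0,0,0,0,5,0,0,0,0,0,0,0,0,3,0,0,0,3,0]
Step 19: insert er at [5, 38, 42] -> counters=[0,0,0,5,0,4,0,0,0,0,0,0,0,0,0,0,0,5,0,0,0,0,0,0,0,0,0,0,0,5,0,0,0,0,0,0,0,0,4,0,0,0,4,0]
Step 20: insert uj at [2, 4, 23] -> counters=[0,0,1,5,1,4,0,0,0,0,0,0,0,0,0,0,0,5,0,0,0,0,0,1,0,0,0,0,0,5,0,0,0,0,0,0,0,0,4,0,0,0,4,0]
Step 21: insert uj at [2, 4, 23] -> counters=[0,0,2,5,2,4,0,0,0,0,0,0,0,0,0,0,0,5,0,0,0,0,0,2,0,0,0,0,0,5,0,0,0,0,0,0,0,0,4,0,0,0,4,0]
Query ovb: check counters[10]=0 counters[26]=0 counters[36]=0 -> no

Answer: no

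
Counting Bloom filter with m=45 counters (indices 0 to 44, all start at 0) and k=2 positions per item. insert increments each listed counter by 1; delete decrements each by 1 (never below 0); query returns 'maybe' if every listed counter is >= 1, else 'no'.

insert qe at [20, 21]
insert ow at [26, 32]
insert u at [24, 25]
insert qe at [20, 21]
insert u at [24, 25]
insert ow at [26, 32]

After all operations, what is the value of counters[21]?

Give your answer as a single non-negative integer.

Step 1: insert qe at [20, 21] -> counters=[0,0,0,0,0,0,0,0,0,0,0,0,0,0,0,0,0,0,0,0,1,1,0,0,0,0,0,0,0,0,0,0,0,0,0,0,0,0,0,0,0,0,0,0,0]
Step 2: insert ow at [26, 32] -> counters=[0,0,0,0,0,0,0,0,0,0,0,0,0,0,0,0,0,0,0,0,1,1,0,0,0,0,1,0,0,0,0,0,1,0,0,0,0,0,0,0,0,0,0,0,0]
Step 3: insert u at [24, 25] -> counters=[0,0,0,0,0,0,0,0,0,0,0,0,0,0,0,0,0,0,0,0,1,1,0,0,1,1,1,0,0,0,0,0,1,0,0,0,0,0,0,0,0,0,0,0,0]
Step 4: insert qe at [20, 21] -> counters=[0,0,0,0,0,0,0,0,0,0,0,0,0,0,0,0,0,0,0,0,2,2,0,0,1,1,1,0,0,0,0,0,1,0,0,0,0,0,0,0,0,0,0,0,0]
Step 5: insert u at [24, 25] -> counters=[0,0,0,0,0,0,0,0,0,0,0,0,0,0,0,0,0,0,0,0,2,2,0,0,2,2,1,0,0,0,0,0,1,0,0,0,0,0,0,0,0,0,0,0,0]
Step 6: insert ow at [26, 32] -> counters=[0,0,0,0,0,0,0,0,0,0,0,0,0,0,0,0,0,0,0,0,2,2,0,0,2,2,2,0,0,0,0,0,2,0,0,0,0,0,0,0,0,0,0,0,0]
Final counters=[0,0,0,0,0,0,0,0,0,0,0,0,0,0,0,0,0,0,0,0,2,2,0,0,2,2,2,0,0,0,0,0,2,0,0,0,0,0,0,0,0,0,0,0,0] -> counters[21]=2

Answer: 2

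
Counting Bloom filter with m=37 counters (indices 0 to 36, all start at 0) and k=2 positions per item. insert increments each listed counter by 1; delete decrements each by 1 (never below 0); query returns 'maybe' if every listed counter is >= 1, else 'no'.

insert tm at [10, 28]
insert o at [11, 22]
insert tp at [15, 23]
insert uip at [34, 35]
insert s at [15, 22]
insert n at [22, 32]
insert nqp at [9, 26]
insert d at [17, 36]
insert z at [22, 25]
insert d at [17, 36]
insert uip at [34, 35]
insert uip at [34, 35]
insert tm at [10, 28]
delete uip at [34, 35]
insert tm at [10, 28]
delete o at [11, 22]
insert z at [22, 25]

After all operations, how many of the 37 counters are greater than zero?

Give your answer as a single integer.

Step 1: insert tm at [10, 28] -> counters=[0,0,0,0,0,0,0,0,0,0,1,0,0,0,0,0,0,0,0,0,0,0,0,0,0,0,0,0,1,0,0,0,0,0,0,0,0]
Step 2: insert o at [11, 22] -> counters=[0,0,0,0,0,0,0,0,0,0,1,1,0,0,0,0,0,0,0,0,0,0,1,0,0,0,0,0,1,0,0,0,0,0,0,0,0]
Step 3: insert tp at [15, 23] -> counters=[0,0,0,0,0,0,0,0,0,0,1,1,0,0,0,1,0,0,0,0,0,0,1,1,0,0,0,0,1,0,0,0,0,0,0,0,0]
Step 4: insert uip at [34, 35] -> counters=[0,0,0,0,0,0,0,0,0,0,1,1,0,0,0,1,0,0,0,0,0,0,1,1,0,0,0,0,1,0,0,0,0,0,1,1,0]
Step 5: insert s at [15, 22] -> counters=[0,0,0,0,0,0,0,0,0,0,1,1,0,0,0,2,0,0,0,0,0,0,2,1,0,0,0,0,1,0,0,0,0,0,1,1,0]
Step 6: insert n at [22, 32] -> counters=[0,0,0,0,0,0,0,0,0,0,1,1,0,0,0,2,0,0,0,0,0,0,3,1,0,0,0,0,1,0,0,0,1,0,1,1,0]
Step 7: insert nqp at [9, 26] -> counters=[0,0,0,0,0,0,0,0,0,1,1,1,0,0,0,2,0,0,0,0,0,0,3,1,0,0,1,0,1,0,0,0,1,0,1,1,0]
Step 8: insert d at [17, 36] -> counters=[0,0,0,0,0,0,0,0,0,1,1,1,0,0,0,2,0,1,0,0,0,0,3,1,0,0,1,0,1,0,0,0,1,0,1,1,1]
Step 9: insert z at [22, 25] -> counters=[0,0,0,0,0,0,0,0,0,1,1,1,0,0,0,2,0,1,0,0,0,0,4,1,0,1,1,0,1,0,0,0,1,0,1,1,1]
Step 10: insert d at [17, 36] -> counters=[0,0,0,0,0,0,0,0,0,1,1,1,0,0,0,2,0,2,0,0,0,0,4,1,0,1,1,0,1,0,0,0,1,0,1,1,2]
Step 11: insert uip at [34, 35] -> counters=[0,0,0,0,0,0,0,0,0,1,1,1,0,0,0,2,0,2,0,0,0,0,4,1,0,1,1,0,1,0,0,0,1,0,2,2,2]
Step 12: insert uip at [34, 35] -> counters=[0,0,0,0,0,0,0,0,0,1,1,1,0,0,0,2,0,2,0,0,0,0,4,1,0,1,1,0,1,0,0,0,1,0,3,3,2]
Step 13: insert tm at [10, 28] -> counters=[0,0,0,0,0,0,0,0,0,1,2,1,0,0,0,2,0,2,0,0,0,0,4,1,0,1,1,0,2,0,0,0,1,0,3,3,2]
Step 14: delete uip at [34, 35] -> counters=[0,0,0,0,0,0,0,0,0,1,2,1,0,0,0,2,0,2,0,0,0,0,4,1,0,1,1,0,2,0,0,0,1,0,2,2,2]
Step 15: insert tm at [10, 28] -> counters=[0,0,0,0,0,0,0,0,0,1,3,1,0,0,0,2,0,2,0,0,0,0,4,1,0,1,1,0,3,0,0,0,1,0,2,2,2]
Step 16: delete o at [11, 22] -> counters=[0,0,0,0,0,0,0,0,0,1,3,0,0,0,0,2,0,2,0,0,0,0,3,1,0,1,1,0,3,0,0,0,1,0,2,2,2]
Step 17: insert z at [22, 25] -> counters=[0,0,0,0,0,0,0,0,0,1,3,0,0,0,0,2,0,2,0,0,0,0,4,1,0,2,1,0,3,0,0,0,1,0,2,2,2]
Final counters=[0,0,0,0,0,0,0,0,0,1,3,0,0,0,0,2,0,2,0,0,0,0,4,1,0,2,1,0,3,0,0,0,1,0,2,2,2] -> 13 nonzero

Answer: 13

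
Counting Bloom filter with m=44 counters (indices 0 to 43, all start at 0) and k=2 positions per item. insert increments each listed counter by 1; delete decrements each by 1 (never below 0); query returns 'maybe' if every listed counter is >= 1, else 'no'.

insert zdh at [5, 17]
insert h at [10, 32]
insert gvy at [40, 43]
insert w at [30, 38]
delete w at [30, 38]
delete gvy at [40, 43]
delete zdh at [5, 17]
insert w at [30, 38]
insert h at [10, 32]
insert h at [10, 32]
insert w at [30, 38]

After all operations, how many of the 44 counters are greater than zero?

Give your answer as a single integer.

Answer: 4

Derivation:
Step 1: insert zdh at [5, 17] -> counters=[0,0,0,0,0,1,0,0,0,0,0,0,0,0,0,0,0,1,0,0,0,0,0,0,0,0,0,0,0,0,0,0,0,0,0,0,0,0,0,0,0,0,0,0]
Step 2: insert h at [10, 32] -> counters=[0,0,0,0,0,1,0,0,0,0,1,0,0,0,0,0,0,1,0,0,0,0,0,0,0,0,0,0,0,0,0,0,1,0,0,0,0,0,0,0,0,0,0,0]
Step 3: insert gvy at [40, 43] -> counters=[0,0,0,0,0,1,0,0,0,0,1,0,0,0,0,0,0,1,0,0,0,0,0,0,0,0,0,0,0,0,0,0,1,0,0,0,0,0,0,0,1,0,0,1]
Step 4: insert w at [30, 38] -> counters=[0,0,0,0,0,1,0,0,0,0,1,0,0,0,0,0,0,1,0,0,0,0,0,0,0,0,0,0,0,0,1,0,1,0,0,0,0,0,1,0,1,0,0,1]
Step 5: delete w at [30, 38] -> counters=[0,0,0,0,0,1,0,0,0,0,1,0,0,0,0,0,0,1,0,0,0,0,0,0,0,0,0,0,0,0,0,0,1,0,0,0,0,0,0,0,1,0,0,1]
Step 6: delete gvy at [40, 43] -> counters=[0,0,0,0,0,1,0,0,0,0,1,0,0,0,0,0,0,1,0,0,0,0,0,0,0,0,0,0,0,0,0,0,1,0,0,0,0,0,0,0,0,0,0,0]
Step 7: delete zdh at [5, 17] -> counters=[0,0,0,0,0,0,0,0,0,0,1,0,0,0,0,0,0,0,0,0,0,0,0,0,0,0,0,0,0,0,0,0,1,0,0,0,0,0,0,0,0,0,0,0]
Step 8: insert w at [30, 38] -> counters=[0,0,0,0,0,0,0,0,0,0,1,0,0,0,0,0,0,0,0,0,0,0,0,0,0,0,0,0,0,0,1,0,1,0,0,0,0,0,1,0,0,0,0,0]
Step 9: insert h at [10, 32] -> counters=[0,0,0,0,0,0,0,0,0,0,2,0,0,0,0,0,0,0,0,0,0,0,0,0,0,0,0,0,0,0,1,0,2,0,0,0,0,0,1,0,0,0,0,0]
Step 10: insert h at [10, 32] -> counters=[0,0,0,0,0,0,0,0,0,0,3,0,0,0,0,0,0,0,0,0,0,0,0,0,0,0,0,0,0,0,1,0,3,0,0,0,0,0,1,0,0,0,0,0]
Step 11: insert w at [30, 38] -> counters=[0,0,0,0,0,0,0,0,0,0,3,0,0,0,0,0,0,0,0,0,0,0,0,0,0,0,0,0,0,0,2,0,3,0,0,0,0,0,2,0,0,0,0,0]
Final counters=[0,0,0,0,0,0,0,0,0,0,3,0,0,0,0,0,0,0,0,0,0,0,0,0,0,0,0,0,0,0,2,0,3,0,0,0,0,0,2,0,0,0,0,0] -> 4 nonzero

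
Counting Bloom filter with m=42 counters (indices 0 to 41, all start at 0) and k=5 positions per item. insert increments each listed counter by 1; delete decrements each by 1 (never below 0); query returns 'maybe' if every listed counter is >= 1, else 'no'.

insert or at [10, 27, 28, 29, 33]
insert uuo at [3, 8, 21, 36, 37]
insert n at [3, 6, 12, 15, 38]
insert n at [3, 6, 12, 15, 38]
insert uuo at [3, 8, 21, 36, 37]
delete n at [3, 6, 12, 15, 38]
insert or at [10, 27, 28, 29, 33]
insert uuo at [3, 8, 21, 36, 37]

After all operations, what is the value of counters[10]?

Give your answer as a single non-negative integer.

Step 1: insert or at [10, 27, 28, 29, 33] -> counters=[0,0,0,0,0,0,0,0,0,0,1,0,0,0,0,0,0,0,0,0,0,0,0,0,0,0,0,1,1,1,0,0,0,1,0,0,0,0,0,0,0,0]
Step 2: insert uuo at [3, 8, 21, 36, 37] -> counters=[0,0,0,1,0,0,0,0,1,0,1,0,0,0,0,0,0,0,0,0,0,1,0,0,0,0,0,1,1,1,0,0,0,1,0,0,1,1,0,0,0,0]
Step 3: insert n at [3, 6, 12, 15, 38] -> counters=[0,0,0,2,0,0,1,0,1,0,1,0,1,0,0,1,0,0,0,0,0,1,0,0,0,0,0,1,1,1,0,0,0,1,0,0,1,1,1,0,0,0]
Step 4: insert n at [3, 6, 12, 15, 38] -> counters=[0,0,0,3,0,0,2,0,1,0,1,0,2,0,0,2,0,0,0,0,0,1,0,0,0,0,0,1,1,1,0,0,0,1,0,0,1,1,2,0,0,0]
Step 5: insert uuo at [3, 8, 21, 36, 37] -> counters=[0,0,0,4,0,0,2,0,2,0,1,0,2,0,0,2,0,0,0,0,0,2,0,0,0,0,0,1,1,1,0,0,0,1,0,0,2,2,2,0,0,0]
Step 6: delete n at [3, 6, 12, 15, 38] -> counters=[0,0,0,3,0,0,1,0,2,0,1,0,1,0,0,1,0,0,0,0,0,2,0,0,0,0,0,1,1,1,0,0,0,1,0,0,2,2,1,0,0,0]
Step 7: insert or at [10, 27, 28, 29, 33] -> counters=[0,0,0,3,0,0,1,0,2,0,2,0,1,0,0,1,0,0,0,0,0,2,0,0,0,0,0,2,2,2,0,0,0,2,0,0,2,2,1,0,0,0]
Step 8: insert uuo at [3, 8, 21, 36, 37] -> counters=[0,0,0,4,0,0,1,0,3,0,2,0,1,0,0,1,0,0,0,0,0,3,0,0,0,0,0,2,2,2,0,0,0,2,0,0,3,3,1,0,0,0]
Final counters=[0,0,0,4,0,0,1,0,3,0,2,0,1,0,0,1,0,0,0,0,0,3,0,0,0,0,0,2,2,2,0,0,0,2,0,0,3,3,1,0,0,0] -> counters[10]=2

Answer: 2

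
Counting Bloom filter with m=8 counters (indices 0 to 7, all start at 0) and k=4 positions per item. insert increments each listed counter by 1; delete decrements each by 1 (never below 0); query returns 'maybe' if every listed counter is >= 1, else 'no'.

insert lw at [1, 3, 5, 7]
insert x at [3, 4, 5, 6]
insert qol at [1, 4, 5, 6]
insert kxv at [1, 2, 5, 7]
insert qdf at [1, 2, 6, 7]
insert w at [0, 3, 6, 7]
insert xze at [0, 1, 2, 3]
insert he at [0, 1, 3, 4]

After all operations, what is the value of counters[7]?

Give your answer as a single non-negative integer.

Answer: 4

Derivation:
Step 1: insert lw at [1, 3, 5, 7] -> counters=[0,1,0,1,0,1,0,1]
Step 2: insert x at [3, 4, 5, 6] -> counters=[0,1,0,2,1,2,1,1]
Step 3: insert qol at [1, 4, 5, 6] -> counters=[0,2,0,2,2,3,2,1]
Step 4: insert kxv at [1, 2, 5, 7] -> counters=[0,3,1,2,2,4,2,2]
Step 5: insert qdf at [1, 2, 6, 7] -> counters=[0,4,2,2,2,4,3,3]
Step 6: insert w at [0, 3, 6, 7] -> counters=[1,4,2,3,2,4,4,4]
Step 7: insert xze at [0, 1, 2, 3] -> counters=[2,5,3,4,2,4,4,4]
Step 8: insert he at [0, 1, 3, 4] -> counters=[3,6,3,5,3,4,4,4]
Final counters=[3,6,3,5,3,4,4,4] -> counters[7]=4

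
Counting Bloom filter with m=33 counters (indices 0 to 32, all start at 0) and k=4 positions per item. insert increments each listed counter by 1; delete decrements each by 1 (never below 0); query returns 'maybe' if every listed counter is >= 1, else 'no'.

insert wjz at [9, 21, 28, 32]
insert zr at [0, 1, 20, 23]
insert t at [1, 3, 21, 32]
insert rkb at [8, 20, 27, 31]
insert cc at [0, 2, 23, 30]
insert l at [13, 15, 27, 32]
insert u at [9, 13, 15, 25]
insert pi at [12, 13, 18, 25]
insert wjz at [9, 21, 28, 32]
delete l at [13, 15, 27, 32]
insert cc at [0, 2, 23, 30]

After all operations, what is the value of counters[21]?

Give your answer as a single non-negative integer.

Answer: 3

Derivation:
Step 1: insert wjz at [9, 21, 28, 32] -> counters=[0,0,0,0,0,0,0,0,0,1,0,0,0,0,0,0,0,0,0,0,0,1,0,0,0,0,0,0,1,0,0,0,1]
Step 2: insert zr at [0, 1, 20, 23] -> counters=[1,1,0,0,0,0,0,0,0,1,0,0,0,0,0,0,0,0,0,0,1,1,0,1,0,0,0,0,1,0,0,0,1]
Step 3: insert t at [1, 3, 21, 32] -> counters=[1,2,0,1,0,0,0,0,0,1,0,0,0,0,0,0,0,0,0,0,1,2,0,1,0,0,0,0,1,0,0,0,2]
Step 4: insert rkb at [8, 20, 27, 31] -> counters=[1,2,0,1,0,0,0,0,1,1,0,0,0,0,0,0,0,0,0,0,2,2,0,1,0,0,0,1,1,0,0,1,2]
Step 5: insert cc at [0, 2, 23, 30] -> counters=[2,2,1,1,0,0,0,0,1,1,0,0,0,0,0,0,0,0,0,0,2,2,0,2,0,0,0,1,1,0,1,1,2]
Step 6: insert l at [13, 15, 27, 32] -> counters=[2,2,1,1,0,0,0,0,1,1,0,0,0,1,0,1,0,0,0,0,2,2,0,2,0,0,0,2,1,0,1,1,3]
Step 7: insert u at [9, 13, 15, 25] -> counters=[2,2,1,1,0,0,0,0,1,2,0,0,0,2,0,2,0,0,0,0,2,2,0,2,0,1,0,2,1,0,1,1,3]
Step 8: insert pi at [12, 13, 18, 25] -> counters=[2,2,1,1,0,0,0,0,1,2,0,0,1,3,0,2,0,0,1,0,2,2,0,2,0,2,0,2,1,0,1,1,3]
Step 9: insert wjz at [9, 21, 28, 32] -> counters=[2,2,1,1,0,0,0,0,1,3,0,0,1,3,0,2,0,0,1,0,2,3,0,2,0,2,0,2,2,0,1,1,4]
Step 10: delete l at [13, 15, 27, 32] -> counters=[2,2,1,1,0,0,0,0,1,3,0,0,1,2,0,1,0,0,1,0,2,3,0,2,0,2,0,1,2,0,1,1,3]
Step 11: insert cc at [0, 2, 23, 30] -> counters=[3,2,2,1,0,0,0,0,1,3,0,0,1,2,0,1,0,0,1,0,2,3,0,3,0,2,0,1,2,0,2,1,3]
Final counters=[3,2,2,1,0,0,0,0,1,3,0,0,1,2,0,1,0,0,1,0,2,3,0,3,0,2,0,1,2,0,2,1,3] -> counters[21]=3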